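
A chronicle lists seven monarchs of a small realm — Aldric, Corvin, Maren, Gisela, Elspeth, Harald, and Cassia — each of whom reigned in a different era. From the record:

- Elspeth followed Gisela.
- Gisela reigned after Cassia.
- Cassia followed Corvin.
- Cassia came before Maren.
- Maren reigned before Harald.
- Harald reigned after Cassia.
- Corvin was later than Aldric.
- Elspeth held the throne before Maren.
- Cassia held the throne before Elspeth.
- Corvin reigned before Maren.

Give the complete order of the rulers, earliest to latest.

Aldric, Corvin, Cassia, Gisela, Elspeth, Maren, Harald

The constraints fix every adjacent pair, so only one ordering works:
Aldric → Corvin → Cassia → Gisela → Elspeth → Maren → Harald.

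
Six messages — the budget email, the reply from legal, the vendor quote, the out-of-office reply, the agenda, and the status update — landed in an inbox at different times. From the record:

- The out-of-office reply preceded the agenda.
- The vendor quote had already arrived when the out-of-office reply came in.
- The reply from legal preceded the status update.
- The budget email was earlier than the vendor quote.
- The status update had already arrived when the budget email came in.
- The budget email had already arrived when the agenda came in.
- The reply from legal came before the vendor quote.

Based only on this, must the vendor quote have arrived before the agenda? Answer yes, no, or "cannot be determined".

Chain the constraints: the vendor quote → the out-of-office reply → the agenda. Each link is directly stated, so the vendor quote comes before the agenda.

yes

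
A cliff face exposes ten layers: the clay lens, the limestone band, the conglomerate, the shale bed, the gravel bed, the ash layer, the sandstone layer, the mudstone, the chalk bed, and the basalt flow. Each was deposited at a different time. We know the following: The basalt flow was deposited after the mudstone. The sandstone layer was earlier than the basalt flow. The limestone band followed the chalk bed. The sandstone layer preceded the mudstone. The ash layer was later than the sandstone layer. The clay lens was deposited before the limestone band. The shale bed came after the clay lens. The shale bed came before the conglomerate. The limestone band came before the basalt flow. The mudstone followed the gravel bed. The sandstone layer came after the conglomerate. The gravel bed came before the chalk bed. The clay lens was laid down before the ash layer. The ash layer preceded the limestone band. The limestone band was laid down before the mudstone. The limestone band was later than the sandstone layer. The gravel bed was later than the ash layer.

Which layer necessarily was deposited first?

the clay lens

The clay lens has a chain of constraints placing it before every other layer, so the clay lens must be first.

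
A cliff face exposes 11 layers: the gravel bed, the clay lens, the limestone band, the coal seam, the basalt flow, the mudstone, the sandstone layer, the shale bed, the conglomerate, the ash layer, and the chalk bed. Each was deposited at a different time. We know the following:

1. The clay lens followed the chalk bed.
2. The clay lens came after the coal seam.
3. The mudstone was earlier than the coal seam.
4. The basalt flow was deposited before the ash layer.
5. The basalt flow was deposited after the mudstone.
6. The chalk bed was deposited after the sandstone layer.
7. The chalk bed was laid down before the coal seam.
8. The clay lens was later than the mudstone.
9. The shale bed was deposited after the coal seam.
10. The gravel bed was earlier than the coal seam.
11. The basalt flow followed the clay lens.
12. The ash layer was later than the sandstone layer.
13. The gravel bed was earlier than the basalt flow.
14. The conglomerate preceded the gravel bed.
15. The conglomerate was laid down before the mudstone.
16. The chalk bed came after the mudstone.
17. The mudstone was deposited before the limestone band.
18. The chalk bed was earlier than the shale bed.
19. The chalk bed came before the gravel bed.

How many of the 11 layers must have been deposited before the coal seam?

Directly stated before the coal seam: the chalk bed, the gravel bed, and the mudstone.
The conglomerate reaches the coal seam via the conglomerate → the gravel bed → the coal seam.
The sandstone layer reaches the coal seam via the sandstone layer → the chalk bed → the coal seam.
No chain forces the clay lens (or any of the others) ahead of the coal seam.
That's the chalk bed, the conglomerate, the gravel bed, the mudstone, and the sandstone layer — 5 in all.

5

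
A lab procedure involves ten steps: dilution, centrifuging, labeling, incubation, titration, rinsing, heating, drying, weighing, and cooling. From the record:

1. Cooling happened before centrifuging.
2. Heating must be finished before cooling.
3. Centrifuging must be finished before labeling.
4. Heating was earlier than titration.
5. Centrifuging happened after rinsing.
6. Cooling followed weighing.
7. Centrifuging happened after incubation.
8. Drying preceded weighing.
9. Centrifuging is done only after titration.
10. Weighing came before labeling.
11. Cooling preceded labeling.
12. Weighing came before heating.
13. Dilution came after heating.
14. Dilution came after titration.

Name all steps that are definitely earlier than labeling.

centrifuging, cooling, drying, heating, incubation, rinsing, titration, weighing

Directly stated before labeling: centrifuging, cooling, and weighing.
Drying reaches labeling via drying → weighing → labeling.
Heating reaches labeling via heating → cooling → labeling.
Incubation reaches labeling via incubation → centrifuging → labeling.
Likewise rinsing and titration each reach labeling by chaining the stated constraints.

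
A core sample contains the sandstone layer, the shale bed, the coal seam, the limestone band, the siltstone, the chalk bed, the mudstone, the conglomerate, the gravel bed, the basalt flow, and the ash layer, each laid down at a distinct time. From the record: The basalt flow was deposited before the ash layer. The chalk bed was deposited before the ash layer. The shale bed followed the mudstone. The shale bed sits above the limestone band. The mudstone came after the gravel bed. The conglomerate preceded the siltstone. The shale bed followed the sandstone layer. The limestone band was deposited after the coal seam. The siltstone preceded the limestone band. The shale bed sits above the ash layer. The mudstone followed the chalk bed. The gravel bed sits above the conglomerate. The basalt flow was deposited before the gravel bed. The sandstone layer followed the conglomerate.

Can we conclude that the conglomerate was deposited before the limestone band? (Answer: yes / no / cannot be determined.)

yes

Chain the constraints: the conglomerate → the siltstone → the limestone band. Each link is directly stated, so the conglomerate comes before the limestone band.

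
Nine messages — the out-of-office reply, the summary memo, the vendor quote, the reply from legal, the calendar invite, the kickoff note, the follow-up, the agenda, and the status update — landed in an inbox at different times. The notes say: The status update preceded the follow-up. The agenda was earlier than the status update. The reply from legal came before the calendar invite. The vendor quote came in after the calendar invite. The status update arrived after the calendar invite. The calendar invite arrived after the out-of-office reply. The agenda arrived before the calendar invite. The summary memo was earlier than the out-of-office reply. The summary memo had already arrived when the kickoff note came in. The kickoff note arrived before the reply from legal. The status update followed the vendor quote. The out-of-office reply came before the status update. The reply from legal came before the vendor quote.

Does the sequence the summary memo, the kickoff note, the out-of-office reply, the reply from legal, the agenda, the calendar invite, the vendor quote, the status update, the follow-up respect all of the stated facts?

yes

Check each stated constraint against the proposed order — e.g. the reply from legal is ahead of the vendor quote; the out-of-office reply is ahead of the status update. Every pair is in the required order; nothing is violated.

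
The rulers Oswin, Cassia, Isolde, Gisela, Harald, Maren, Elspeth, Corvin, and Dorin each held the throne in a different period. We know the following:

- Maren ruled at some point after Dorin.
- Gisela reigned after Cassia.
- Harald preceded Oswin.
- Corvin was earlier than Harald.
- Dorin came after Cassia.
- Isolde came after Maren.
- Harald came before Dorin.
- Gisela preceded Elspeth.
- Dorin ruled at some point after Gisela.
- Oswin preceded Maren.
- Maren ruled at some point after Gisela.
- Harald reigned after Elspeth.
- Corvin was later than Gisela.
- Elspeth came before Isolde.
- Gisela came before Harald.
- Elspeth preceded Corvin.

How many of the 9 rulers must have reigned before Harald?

4

Directly stated before Harald: Corvin, Elspeth, and Gisela.
Cassia reaches Harald via Cassia → Gisela → Harald.
No chain forces Dorin (or any of the others) ahead of Harald.
That's Cassia, Corvin, Elspeth, and Gisela — 4 in all.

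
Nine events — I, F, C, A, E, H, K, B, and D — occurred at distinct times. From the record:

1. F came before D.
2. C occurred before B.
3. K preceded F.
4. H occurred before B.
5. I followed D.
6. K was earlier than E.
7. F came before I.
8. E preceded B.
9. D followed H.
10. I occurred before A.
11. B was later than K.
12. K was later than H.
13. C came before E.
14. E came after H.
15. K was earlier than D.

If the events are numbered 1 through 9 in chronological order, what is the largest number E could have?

8

E must come before B — 1 event forced after it.
Everything else can be placed before E in some valid order, so E can sit as late as position 9 − 1 = 8.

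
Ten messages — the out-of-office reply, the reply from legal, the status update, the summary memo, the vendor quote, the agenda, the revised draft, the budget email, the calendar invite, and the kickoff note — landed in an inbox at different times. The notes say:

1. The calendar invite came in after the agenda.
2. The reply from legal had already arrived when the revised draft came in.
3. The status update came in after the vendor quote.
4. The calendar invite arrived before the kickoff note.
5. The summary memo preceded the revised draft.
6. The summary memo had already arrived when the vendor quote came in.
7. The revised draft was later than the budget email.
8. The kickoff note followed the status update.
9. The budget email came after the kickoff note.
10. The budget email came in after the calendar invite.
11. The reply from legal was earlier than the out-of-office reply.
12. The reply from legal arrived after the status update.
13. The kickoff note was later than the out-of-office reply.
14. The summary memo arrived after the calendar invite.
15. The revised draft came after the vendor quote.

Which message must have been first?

The agenda has a chain of constraints placing it before every other message, so the agenda must be first.

the agenda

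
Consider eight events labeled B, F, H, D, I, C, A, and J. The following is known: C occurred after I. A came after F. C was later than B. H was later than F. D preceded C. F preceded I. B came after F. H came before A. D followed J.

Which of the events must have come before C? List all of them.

B, D, F, I, J

Directly stated before C: B, D, and I.
F reaches C via F → I → C.
J reaches C via J → D → C.
No chain forces H (or any of the others) ahead of C.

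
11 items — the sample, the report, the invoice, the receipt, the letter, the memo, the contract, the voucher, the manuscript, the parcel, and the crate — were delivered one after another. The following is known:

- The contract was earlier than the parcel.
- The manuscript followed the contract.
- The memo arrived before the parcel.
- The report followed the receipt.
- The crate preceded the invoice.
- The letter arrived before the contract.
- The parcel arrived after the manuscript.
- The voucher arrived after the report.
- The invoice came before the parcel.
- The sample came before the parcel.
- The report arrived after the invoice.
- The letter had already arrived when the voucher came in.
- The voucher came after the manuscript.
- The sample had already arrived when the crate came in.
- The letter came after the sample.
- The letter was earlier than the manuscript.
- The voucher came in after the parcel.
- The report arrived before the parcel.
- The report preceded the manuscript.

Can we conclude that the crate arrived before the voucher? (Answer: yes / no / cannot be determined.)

yes

Chain the constraints: the crate → the invoice → the parcel → the voucher. Each link is directly stated, so the crate comes before the voucher.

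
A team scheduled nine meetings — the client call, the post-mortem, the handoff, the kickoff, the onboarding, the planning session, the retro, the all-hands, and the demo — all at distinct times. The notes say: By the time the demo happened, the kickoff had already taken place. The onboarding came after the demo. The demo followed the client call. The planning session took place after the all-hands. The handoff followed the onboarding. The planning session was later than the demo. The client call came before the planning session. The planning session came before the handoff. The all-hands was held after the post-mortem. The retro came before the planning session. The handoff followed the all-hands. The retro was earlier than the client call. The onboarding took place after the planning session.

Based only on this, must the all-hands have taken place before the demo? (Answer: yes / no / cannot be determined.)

No chain of stated constraints runs from the all-hands to the demo, and none runs from the demo to the all-hands either.
So the relative order of the all-hands and the demo is not fixed by the given facts.

cannot be determined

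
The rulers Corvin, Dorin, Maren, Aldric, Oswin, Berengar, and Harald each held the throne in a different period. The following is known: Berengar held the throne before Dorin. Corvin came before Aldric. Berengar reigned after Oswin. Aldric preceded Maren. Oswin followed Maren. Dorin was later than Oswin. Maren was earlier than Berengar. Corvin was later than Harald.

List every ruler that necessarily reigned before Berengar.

Directly stated before Berengar: Maren and Oswin.
Aldric reaches Berengar via Aldric → Maren → Berengar.
Corvin reaches Berengar via Corvin → Aldric → Maren → Berengar.
Harald reaches Berengar via Harald → Corvin → Aldric → Maren → Berengar.

Aldric, Corvin, Harald, Maren, Oswin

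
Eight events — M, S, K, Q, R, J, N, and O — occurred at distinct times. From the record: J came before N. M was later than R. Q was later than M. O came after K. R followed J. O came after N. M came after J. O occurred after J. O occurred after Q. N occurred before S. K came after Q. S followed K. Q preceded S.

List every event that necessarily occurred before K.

Directly stated before K: Q.
J reaches K via J → M → Q → K.
M reaches K via M → Q → K.
R reaches K via R → M → Q → K.

J, M, Q, R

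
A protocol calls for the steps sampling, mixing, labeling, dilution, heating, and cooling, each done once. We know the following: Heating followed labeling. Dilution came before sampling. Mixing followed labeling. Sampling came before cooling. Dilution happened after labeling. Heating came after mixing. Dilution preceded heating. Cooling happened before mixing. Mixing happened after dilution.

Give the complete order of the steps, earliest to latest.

The constraints fix every adjacent pair, so only one ordering works:
labeling → dilution → sampling → cooling → mixing → heating.

labeling, dilution, sampling, cooling, mixing, heating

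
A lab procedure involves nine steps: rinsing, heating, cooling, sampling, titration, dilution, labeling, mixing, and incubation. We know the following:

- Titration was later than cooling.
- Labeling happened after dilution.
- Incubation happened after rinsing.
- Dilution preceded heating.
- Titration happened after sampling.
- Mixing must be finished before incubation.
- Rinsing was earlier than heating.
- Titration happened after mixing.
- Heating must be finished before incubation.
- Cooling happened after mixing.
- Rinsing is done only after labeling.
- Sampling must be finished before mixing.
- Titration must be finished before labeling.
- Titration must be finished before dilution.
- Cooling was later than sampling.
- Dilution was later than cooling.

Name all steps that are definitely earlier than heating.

Directly stated before heating: dilution and rinsing.
Cooling reaches heating via cooling → dilution → heating.
Labeling reaches heating via labeling → rinsing → heating.
Mixing reaches heating via mixing → cooling → dilution → heating.
Likewise sampling and titration each reach heating by chaining the stated constraints.

cooling, dilution, labeling, mixing, rinsing, sampling, titration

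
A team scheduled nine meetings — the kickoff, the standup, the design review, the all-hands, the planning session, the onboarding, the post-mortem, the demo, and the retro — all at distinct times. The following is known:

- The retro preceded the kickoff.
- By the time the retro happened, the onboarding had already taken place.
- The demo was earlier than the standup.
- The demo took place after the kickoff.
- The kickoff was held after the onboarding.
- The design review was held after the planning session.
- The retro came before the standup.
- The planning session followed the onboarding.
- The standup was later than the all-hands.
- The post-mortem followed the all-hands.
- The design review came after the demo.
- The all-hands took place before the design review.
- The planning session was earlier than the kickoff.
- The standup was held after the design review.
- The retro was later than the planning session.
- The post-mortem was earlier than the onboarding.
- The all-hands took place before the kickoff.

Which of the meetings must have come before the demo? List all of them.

Directly stated before the demo: the kickoff.
The all-hands reaches the demo via the all-hands → the kickoff → the demo.
The onboarding reaches the demo via the onboarding → the kickoff → the demo.
The planning session reaches the demo via the planning session → the kickoff → the demo.
Likewise the post-mortem and the retro each reach the demo by chaining the stated constraints.

the all-hands, the kickoff, the onboarding, the planning session, the post-mortem, the retro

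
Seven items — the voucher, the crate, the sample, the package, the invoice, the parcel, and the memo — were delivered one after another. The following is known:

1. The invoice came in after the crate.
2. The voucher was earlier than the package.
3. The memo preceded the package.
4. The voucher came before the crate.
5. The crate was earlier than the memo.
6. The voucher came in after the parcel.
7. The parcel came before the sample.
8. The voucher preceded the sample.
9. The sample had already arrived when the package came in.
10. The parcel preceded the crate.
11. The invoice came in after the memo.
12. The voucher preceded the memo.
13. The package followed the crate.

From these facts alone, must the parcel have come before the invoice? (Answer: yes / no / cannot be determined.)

Chain the constraints: the parcel → the crate → the invoice. Each link is directly stated, so the parcel comes before the invoice.

yes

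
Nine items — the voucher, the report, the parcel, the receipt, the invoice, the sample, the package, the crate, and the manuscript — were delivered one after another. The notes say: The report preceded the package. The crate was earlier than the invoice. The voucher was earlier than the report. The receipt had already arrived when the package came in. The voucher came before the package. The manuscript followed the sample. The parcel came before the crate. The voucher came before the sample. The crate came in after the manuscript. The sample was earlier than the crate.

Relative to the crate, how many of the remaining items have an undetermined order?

3

Forced before the crate: the manuscript, the parcel, the sample, and the voucher; forced after the crate: the invoice.
That leaves the package, the receipt, and the report with no forced order relative to the crate — 3.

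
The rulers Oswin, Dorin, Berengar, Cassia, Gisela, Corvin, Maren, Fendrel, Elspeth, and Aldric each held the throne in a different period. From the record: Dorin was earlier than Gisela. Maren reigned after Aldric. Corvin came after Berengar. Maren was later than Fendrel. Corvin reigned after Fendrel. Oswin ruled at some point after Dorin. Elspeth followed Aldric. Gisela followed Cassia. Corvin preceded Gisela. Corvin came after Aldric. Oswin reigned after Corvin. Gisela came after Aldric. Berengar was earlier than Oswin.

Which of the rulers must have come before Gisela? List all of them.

Aldric, Berengar, Cassia, Corvin, Dorin, Fendrel

Directly stated before Gisela: Aldric, Cassia, Corvin, and Dorin.
Berengar reaches Gisela via Berengar → Corvin → Gisela.
Fendrel reaches Gisela via Fendrel → Corvin → Gisela.
No chain forces Maren (or any of the others) ahead of Gisela.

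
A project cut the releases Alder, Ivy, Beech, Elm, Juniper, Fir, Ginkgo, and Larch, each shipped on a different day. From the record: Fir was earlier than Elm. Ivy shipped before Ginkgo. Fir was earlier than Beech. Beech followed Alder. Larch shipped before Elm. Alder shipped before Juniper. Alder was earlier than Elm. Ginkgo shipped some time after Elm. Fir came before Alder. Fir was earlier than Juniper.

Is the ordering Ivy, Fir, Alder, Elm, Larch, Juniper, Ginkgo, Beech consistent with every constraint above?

no

The constraints require Larch before Elm, but in the proposed sequence Elm appears ahead of Larch. That one violation is enough.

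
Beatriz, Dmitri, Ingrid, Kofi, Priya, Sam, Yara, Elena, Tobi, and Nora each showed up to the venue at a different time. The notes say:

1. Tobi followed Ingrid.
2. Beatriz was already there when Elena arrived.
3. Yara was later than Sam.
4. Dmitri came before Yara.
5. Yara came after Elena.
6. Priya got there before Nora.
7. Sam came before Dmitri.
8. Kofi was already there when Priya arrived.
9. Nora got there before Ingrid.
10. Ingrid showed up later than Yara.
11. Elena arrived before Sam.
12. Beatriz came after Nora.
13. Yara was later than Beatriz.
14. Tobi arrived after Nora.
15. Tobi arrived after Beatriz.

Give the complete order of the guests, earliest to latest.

Kofi, Priya, Nora, Beatriz, Elena, Sam, Dmitri, Yara, Ingrid, Tobi

The constraints fix every adjacent pair, so only one ordering works:
Kofi → Priya → Nora → Beatriz → Elena → Sam → Dmitri → Yara → Ingrid → Tobi.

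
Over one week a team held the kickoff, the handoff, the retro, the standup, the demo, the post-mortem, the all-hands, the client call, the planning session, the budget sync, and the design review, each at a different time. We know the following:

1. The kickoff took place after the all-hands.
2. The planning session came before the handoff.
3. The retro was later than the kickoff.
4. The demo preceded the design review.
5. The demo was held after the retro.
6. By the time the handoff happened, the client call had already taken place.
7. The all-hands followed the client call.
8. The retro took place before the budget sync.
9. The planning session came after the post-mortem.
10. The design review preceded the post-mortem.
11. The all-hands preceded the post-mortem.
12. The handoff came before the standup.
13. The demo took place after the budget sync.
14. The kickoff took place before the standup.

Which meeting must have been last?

Every other meeting has a chain of constraints placing it before the standup, so the standup is last.

the standup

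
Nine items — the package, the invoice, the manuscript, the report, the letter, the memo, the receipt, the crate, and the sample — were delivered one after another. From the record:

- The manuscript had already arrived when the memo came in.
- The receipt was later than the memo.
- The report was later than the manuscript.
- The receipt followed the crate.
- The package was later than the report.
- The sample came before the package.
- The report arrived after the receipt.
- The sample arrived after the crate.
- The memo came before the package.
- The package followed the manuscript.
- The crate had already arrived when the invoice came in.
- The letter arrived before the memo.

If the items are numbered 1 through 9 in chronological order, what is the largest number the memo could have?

The memo must come before the package, the receipt, and the report — 3 items forced after it.
Everything else can be placed before the memo in some valid order, so the memo can sit as late as position 9 − 3 = 6.

6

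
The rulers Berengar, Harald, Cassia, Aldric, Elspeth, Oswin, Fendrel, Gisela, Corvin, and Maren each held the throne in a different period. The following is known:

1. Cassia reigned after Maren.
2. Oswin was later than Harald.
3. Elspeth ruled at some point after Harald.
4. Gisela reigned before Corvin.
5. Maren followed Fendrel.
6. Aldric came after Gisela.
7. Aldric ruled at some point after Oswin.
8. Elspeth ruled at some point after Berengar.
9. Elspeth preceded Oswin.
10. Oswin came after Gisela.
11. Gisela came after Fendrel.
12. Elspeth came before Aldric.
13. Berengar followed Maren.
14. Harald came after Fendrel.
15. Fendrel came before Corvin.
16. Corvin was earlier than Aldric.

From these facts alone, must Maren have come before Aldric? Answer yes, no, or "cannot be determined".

yes

Chain the constraints: Maren → Berengar → Elspeth → Aldric. Each link is directly stated, so Maren comes before Aldric.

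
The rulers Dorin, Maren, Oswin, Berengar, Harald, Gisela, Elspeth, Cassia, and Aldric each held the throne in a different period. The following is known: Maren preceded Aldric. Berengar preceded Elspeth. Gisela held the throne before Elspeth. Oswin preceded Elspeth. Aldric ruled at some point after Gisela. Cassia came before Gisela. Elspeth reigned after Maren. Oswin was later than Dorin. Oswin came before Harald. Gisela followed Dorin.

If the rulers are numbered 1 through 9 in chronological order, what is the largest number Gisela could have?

Gisela must come before Aldric and Elspeth — 2 rulers forced after them.
Everything else can be placed before Gisela in some valid order, so Gisela can sit as late as position 9 − 2 = 7.

7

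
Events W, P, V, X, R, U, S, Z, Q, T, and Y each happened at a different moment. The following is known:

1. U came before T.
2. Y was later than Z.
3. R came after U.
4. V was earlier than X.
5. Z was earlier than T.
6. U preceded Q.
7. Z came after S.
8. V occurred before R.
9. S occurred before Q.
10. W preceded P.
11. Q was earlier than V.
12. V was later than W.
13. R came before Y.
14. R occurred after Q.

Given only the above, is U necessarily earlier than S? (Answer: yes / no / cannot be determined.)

No chain of stated constraints runs from U to S, and none runs from S to U either.
So the relative order of U and S is not fixed by the given facts.

cannot be determined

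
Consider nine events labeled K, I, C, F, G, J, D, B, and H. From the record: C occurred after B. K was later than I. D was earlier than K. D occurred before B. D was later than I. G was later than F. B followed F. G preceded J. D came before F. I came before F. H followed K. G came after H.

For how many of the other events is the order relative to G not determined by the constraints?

Forced before G: D, F, H, I, and K; forced after G: J.
That leaves B and C with no forced order relative to G — 2.

2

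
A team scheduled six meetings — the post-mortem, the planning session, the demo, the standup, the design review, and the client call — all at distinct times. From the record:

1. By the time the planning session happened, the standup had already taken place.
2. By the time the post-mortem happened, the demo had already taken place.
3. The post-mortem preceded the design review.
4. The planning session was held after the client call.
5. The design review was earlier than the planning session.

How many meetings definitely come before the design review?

Directly stated before the design review: the post-mortem.
The demo reaches the design review via the demo → the post-mortem → the design review.
No chain forces the client call (or any of the others) ahead of the design review.
That's the demo and the post-mortem — 2 in all.

2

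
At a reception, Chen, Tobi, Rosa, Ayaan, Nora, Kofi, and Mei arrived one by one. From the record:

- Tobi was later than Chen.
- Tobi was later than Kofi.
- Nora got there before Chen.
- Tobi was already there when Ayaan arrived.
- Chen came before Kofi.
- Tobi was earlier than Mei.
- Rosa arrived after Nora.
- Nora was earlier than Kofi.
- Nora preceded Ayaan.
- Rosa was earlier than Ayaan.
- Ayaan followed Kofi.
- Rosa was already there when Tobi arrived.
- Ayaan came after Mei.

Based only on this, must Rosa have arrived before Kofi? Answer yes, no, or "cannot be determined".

cannot be determined

No chain of stated constraints runs from Rosa to Kofi, and none runs from Kofi to Rosa either.
So the relative order of Rosa and Kofi is not fixed by the given facts.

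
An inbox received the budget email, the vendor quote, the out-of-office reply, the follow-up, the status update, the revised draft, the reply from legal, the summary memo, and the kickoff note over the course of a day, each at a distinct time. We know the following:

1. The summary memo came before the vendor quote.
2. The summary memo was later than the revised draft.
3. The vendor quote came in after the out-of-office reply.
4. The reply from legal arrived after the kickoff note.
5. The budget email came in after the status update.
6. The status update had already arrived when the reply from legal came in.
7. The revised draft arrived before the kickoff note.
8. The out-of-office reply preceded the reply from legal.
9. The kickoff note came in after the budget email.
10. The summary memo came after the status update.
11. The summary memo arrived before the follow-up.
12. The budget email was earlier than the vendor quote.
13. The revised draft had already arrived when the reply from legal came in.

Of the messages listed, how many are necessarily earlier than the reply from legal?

5

Directly stated before the reply from legal: the kickoff note, the out-of-office reply, the revised draft, and the status update.
The budget email reaches the reply from legal via the budget email → the kickoff note → the reply from legal.
That's the budget email, the kickoff note, the out-of-office reply, the revised draft, and the status update — 5 in all.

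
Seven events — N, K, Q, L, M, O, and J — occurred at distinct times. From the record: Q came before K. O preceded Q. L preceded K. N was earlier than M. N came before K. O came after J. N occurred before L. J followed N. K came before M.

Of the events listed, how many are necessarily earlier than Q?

3

Directly stated before Q: O.
J reaches Q via J → O → Q.
N reaches Q via N → J → O → Q.
That's J, N, and O — 3 in all.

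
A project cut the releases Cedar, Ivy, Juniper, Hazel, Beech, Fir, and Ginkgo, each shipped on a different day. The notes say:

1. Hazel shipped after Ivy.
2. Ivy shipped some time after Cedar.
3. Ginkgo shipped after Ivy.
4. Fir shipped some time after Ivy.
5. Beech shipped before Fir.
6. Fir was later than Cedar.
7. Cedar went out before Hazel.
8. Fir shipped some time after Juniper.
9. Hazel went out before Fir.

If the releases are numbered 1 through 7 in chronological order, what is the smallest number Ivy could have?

2

Cedar must come before Ivy — 1 forced predecessor.
Nothing else is forced ahead of Ivy, so its earliest slot is position 1 + 1 = 2.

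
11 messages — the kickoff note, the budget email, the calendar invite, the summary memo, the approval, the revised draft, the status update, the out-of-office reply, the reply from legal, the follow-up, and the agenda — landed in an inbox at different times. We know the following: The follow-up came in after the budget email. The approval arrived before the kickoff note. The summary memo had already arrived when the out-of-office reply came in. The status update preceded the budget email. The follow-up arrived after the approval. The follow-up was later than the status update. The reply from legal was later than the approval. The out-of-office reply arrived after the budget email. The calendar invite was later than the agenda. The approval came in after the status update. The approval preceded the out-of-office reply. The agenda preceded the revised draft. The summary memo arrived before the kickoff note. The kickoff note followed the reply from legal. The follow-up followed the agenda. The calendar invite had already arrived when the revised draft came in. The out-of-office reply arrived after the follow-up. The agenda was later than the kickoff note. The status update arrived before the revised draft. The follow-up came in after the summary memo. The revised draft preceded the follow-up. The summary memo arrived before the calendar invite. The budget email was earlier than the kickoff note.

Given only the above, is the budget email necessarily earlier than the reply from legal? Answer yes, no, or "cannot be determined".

cannot be determined

No chain of stated constraints runs from the budget email to the reply from legal, and none runs from the reply from legal to the budget email either.
So the relative order of the budget email and the reply from legal is not fixed by the given facts.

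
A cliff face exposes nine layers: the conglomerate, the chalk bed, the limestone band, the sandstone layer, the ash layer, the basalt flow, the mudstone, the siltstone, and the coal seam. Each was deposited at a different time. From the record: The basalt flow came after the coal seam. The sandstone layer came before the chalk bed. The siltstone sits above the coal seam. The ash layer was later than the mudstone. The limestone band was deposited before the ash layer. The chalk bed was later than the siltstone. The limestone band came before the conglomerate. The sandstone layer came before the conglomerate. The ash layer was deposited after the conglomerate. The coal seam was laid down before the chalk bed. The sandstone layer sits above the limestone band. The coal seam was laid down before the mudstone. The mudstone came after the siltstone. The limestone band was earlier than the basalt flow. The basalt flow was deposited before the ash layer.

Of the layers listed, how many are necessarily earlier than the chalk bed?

Directly stated before the chalk bed: the coal seam, the sandstone layer, and the siltstone.
The limestone band reaches the chalk bed via the limestone band → the sandstone layer → the chalk bed.
That's the coal seam, the limestone band, the sandstone layer, and the siltstone — 4 in all.

4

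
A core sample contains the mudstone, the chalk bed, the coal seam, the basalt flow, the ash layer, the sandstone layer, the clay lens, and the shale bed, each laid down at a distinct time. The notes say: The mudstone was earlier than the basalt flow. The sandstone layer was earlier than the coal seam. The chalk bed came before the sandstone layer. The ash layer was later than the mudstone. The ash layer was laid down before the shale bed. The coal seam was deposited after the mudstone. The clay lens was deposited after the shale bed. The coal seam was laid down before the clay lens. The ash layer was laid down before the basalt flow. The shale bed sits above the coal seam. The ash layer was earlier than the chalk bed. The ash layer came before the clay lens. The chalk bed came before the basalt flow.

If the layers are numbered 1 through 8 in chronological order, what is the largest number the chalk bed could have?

The chalk bed must come before the basalt flow, the clay lens, the coal seam, the sandstone layer, and the shale bed — 5 layers forced after it.
Everything else can be placed before the chalk bed in some valid order, so the chalk bed can sit as late as position 8 − 5 = 3.

3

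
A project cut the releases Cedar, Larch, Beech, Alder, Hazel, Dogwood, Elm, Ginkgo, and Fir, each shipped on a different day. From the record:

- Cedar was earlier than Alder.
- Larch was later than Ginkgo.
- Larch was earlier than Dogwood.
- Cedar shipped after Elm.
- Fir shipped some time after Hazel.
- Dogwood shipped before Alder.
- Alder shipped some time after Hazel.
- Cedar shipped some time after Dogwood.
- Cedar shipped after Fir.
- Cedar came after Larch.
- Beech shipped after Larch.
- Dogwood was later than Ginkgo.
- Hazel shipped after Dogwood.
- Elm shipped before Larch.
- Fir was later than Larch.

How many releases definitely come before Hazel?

Directly stated before Hazel: Dogwood.
Elm reaches Hazel via Elm → Larch → Dogwood → Hazel.
Ginkgo reaches Hazel via Ginkgo → Dogwood → Hazel.
Larch reaches Hazel via Larch → Dogwood → Hazel.
No chain forces Cedar (or any of the others) ahead of Hazel.
That's Dogwood, Elm, Ginkgo, and Larch — 4 in all.

4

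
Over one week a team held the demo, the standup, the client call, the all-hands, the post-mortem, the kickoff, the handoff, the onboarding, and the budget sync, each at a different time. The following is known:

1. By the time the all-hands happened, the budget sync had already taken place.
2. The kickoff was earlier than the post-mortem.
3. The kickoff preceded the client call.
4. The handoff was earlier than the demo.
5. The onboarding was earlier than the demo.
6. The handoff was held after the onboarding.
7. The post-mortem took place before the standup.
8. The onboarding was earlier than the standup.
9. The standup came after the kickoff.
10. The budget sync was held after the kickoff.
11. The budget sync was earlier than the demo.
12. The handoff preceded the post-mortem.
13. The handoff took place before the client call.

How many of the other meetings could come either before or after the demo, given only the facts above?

Forced before the demo: the budget sync, the handoff, the kickoff, and the onboarding.
That leaves the all-hands, the client call, the post-mortem, and the standup with no forced order relative to the demo — 4.

4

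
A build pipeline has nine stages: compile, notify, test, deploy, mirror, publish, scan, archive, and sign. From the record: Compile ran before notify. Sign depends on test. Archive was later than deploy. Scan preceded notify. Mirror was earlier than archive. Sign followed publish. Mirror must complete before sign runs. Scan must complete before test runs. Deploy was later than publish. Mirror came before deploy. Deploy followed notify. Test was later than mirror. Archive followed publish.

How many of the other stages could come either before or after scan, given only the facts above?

Forced after scan: archive, deploy, notify, sign, and test.
That leaves compile, mirror, and publish with no forced order relative to scan — 3.

3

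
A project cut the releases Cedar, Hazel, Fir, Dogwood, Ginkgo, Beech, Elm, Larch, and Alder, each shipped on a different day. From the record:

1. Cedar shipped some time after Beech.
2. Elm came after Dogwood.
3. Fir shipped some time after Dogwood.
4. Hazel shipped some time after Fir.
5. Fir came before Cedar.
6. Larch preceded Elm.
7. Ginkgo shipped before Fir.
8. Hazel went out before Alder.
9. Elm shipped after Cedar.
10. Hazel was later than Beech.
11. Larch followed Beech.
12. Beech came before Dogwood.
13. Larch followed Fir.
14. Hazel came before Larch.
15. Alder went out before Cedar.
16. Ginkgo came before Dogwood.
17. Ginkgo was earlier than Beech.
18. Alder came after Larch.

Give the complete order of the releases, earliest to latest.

The constraints fix every adjacent pair, so only one ordering works:
Ginkgo → Beech → Dogwood → Fir → Hazel → Larch → Alder → Cedar → Elm.

Ginkgo, Beech, Dogwood, Fir, Hazel, Larch, Alder, Cedar, Elm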